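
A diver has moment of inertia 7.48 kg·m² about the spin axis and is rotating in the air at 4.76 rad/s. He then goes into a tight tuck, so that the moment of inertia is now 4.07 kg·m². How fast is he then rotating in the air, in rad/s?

ω₂ ≈ 8.75 rad/s

With no external torque about the axis, L is conserved: I₁ω₁ = I₂ω₂.
ω₂ = I₁ω₁ / I₂ = (7.480)(4.76 rad/s) / (4.070) = 8.748 rad/s.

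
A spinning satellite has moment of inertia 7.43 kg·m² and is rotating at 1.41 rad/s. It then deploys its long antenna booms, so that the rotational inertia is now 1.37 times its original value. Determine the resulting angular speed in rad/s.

ω₂ ≈ 1.03 rad/s

Angular momentum about the spin axis is conserved since the torque about it is zero.
I₂ = 1.37 × 7.43 = 10.18 kg·m².
ω₂ = I₁ω₁ / I₂ = (7.430)(1.41 rad/s) / (10.18) = 1.029 rad/s.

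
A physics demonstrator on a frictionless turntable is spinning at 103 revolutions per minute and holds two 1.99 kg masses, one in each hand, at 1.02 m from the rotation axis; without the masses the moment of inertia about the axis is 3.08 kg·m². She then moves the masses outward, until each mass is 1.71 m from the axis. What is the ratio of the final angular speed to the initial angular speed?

With no external torque about the axis, L is conserved: I₁ω₁ = I₂ω₂.
I₁ = 3.08 + 2(1.99)(1.02)² = 7.221 kg·m²; I₂ = 3.08 + 2(1.99)(1.71)² = 14.72 kg·m².
ω₂/ω₁ = I₁/I₂ = 7.221 / 14.72 = 0.4906.

ω₂/ω₁ ≈ 0.491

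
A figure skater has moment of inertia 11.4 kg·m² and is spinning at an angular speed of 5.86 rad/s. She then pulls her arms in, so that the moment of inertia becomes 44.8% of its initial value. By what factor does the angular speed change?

ω₂/ω₁ ≈ 2.23

No external torque acts about the spin axis, so angular momentum is conserved.
I₂ = 0.448 × 11.4 = 5.107 kg·m².
ω₂/ω₁ = I₁/I₂ = 11.40 / 5.107 = 2.232.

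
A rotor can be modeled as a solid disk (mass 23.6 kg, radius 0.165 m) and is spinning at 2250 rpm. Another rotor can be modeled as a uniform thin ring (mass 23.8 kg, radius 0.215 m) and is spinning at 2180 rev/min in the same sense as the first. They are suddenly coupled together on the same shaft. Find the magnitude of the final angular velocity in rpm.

No external torque acts about the common axis, so total angular momentum is conserved.
Moments of inertia: I_A = ½(23.6)(0.165)² = 0.3213 kg·m²; I_B = (23.8)(0.215)² = 1.100 kg·m².
Taking A's sense as positive: L = (0.3213)(2250) + (1.100)(2180) = 3121 kg·m²·rpm.
Combined I = 0.3213 + 1.100 = 1.421 kg·m².
ω_f = L / I = 3121 / 1.421 = 2196 rpm.

|ω_f| ≈ 2200 rpm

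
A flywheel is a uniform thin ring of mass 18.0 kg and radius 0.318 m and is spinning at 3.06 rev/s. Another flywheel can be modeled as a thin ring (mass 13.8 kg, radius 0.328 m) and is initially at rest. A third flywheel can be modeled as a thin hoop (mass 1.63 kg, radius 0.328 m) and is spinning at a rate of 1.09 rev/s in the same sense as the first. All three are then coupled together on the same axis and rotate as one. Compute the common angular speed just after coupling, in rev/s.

The coupling torques are internal; angular momentum about the shared axis is conserved.
Moments of inertia: I_A = (18.0)(0.318)² = 1.820 kg·m²; I_B = (13.8)(0.328)² = 1.485 kg·m²; I_C = (1.63)(0.328)² = 0.1754 kg·m².
Taking A's sense as positive: L = (1.820)(3.06) + (0.1754)(1.09) = 5.761 kg·m²·rev/s.
Combined I = 1.820 + 1.485 + 0.1754 = 3.480 kg·m².
ω_f = L / I = 5.761 / 3.480 = 1.655 rev/s.

|ω_f| ≈ 1.66 rev/s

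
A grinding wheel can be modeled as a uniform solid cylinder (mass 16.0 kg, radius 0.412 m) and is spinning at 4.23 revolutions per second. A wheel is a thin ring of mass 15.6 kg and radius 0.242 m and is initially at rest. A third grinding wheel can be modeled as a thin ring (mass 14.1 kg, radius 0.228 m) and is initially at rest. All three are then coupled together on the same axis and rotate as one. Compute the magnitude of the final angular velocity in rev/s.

No external torque acts about the common axis, so total angular momentum is conserved.
Moments of inertia: I_A = ½(16.0)(0.412)² = 1.358 kg·m²; I_B = (15.6)(0.242)² = 0.9136 kg·m²; I_C = (14.1)(0.228)² = 0.7330 kg·m².
Taking A's sense as positive: L = (1.358)(4.23) = 5.744 kg·m²·rev/s.
Combined I = 1.358 + 0.9136 + 0.7330 = 3.005 kg·m².
ω_f = L / I = 5.744 / 3.005 = 1.912 rev/s.

|ω_f| ≈ 1.91 rev/s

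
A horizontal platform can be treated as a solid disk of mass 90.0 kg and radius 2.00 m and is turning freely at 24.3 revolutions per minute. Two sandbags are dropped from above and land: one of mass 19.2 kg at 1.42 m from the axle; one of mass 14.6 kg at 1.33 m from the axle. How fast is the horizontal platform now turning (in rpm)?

ω_f ≈ 17.9 rpm

The added mass arrives with no angular momentum about the axle, and any external torque about the axle is negligible, so the system's angular momentum is conserved.
I_p = ½(90.0)(2.00)² = 180.0 kg·m².
Added inertia Σmr² = (19.2)(1.42)² + (14.6)(1.33)² = 64.54 kg·m²; I_f = 180.0 + 64.54 = 244.5 kg·m².
ω_f = I_p ω_i / I_f = (180.0)(24.3) / 244.5 = 17.89 rpm.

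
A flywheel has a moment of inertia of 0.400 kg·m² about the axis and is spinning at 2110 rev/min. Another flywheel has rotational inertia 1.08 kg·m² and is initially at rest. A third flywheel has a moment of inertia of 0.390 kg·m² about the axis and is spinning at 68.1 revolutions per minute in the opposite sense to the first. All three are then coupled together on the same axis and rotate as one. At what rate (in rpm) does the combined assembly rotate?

|ω_f| ≈ 437 rpm

No external torque acts about the common axis, so total angular momentum is conserved.
Taking A's sense as positive: L = (0.4000)(2110) − (0.3900)(68.1) = 817.4 kg·m²·rpm.
Combined I = 0.4000 + 1.080 + 0.3900 = 1.870 kg·m².
ω_f = L / I = 817.4 / 1.870 = 437.1 rpm.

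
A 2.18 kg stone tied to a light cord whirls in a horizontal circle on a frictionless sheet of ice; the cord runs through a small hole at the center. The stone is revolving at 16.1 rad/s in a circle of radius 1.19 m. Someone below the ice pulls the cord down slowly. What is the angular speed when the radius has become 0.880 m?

ω₂ ≈ 29.4 rad/s

The constraining force is radial, so m r² ω about the center is conserved.
ω₂ = ω₁ (r₁/r₂)² = (16.1)(1.19/0.880)² = 29.44 rad/s.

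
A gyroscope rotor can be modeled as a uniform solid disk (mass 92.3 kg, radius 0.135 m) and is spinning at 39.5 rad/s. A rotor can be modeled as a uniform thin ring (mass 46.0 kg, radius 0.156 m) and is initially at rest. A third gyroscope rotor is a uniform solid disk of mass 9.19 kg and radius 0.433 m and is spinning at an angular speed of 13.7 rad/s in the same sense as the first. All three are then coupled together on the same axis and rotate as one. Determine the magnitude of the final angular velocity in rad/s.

|ω_f| ≈ 16.0 rad/s

No external torque acts about the common axis, so total angular momentum is conserved.
Moments of inertia: I_A = ½(92.3)(0.135)² = 0.8411 kg·m²; I_B = (46.0)(0.156)² = 1.119 kg·m²; I_C = ½(9.19)(0.433)² = 0.8615 kg·m².
Taking A's sense as positive: L = (0.8411)(39.5) + (0.8615)(13.7) = 45.03 kg·m²·rad/s.
Combined I = 0.8411 + 1.119 + 0.8615 = 2.822 kg·m².
ω_f = L / I = 45.03 / 2.822 = 15.95 rad/s.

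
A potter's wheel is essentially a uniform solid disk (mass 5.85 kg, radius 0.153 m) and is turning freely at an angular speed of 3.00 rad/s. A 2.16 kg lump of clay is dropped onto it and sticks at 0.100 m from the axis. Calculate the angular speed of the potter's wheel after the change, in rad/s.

No external torque acts about the axis; L_before = L_after.
I_p = ½(5.85)(0.153)² = 0.06847 kg·m².
Added inertia Σmr² = (2.16)(0.100)² = 0.02160 kg·m²; I_f = 0.06847 + 0.02160 = 0.09007 kg·m².
ω_f = I_p ω_i / I_f = (0.06847)(3.00) / 0.09007 = 2.281 rad/s.

ω_f ≈ 2.28 rad/s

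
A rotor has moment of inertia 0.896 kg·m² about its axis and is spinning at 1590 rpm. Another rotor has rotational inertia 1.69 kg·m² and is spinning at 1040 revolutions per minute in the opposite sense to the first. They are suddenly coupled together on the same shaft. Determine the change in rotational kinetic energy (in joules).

The coupling torques are internal; angular momentum about the shared axis is conserved.
Taking A's sense as positive: L = (0.8960)(1590) − (1.690)(1040) = -333.0 kg·m²·rpm.
Combined I = 0.8960 + 1.690 = 2.586 kg·m².
ω_f = L / I = -333.0 / 2.586 = -128.8 rpm.
KE_i = ½ΣIω² = 22440 J; KE_f = ½(2.586)(13.48)² = 235.1 J.

ΔKE ≈ -22200 J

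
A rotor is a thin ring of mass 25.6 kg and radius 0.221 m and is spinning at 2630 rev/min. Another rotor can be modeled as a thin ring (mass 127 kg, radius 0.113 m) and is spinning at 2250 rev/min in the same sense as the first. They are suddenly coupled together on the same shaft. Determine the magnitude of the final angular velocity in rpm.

The coupling torques are internal; angular momentum about the shared axis is conserved.
Moments of inertia: I_A = (25.6)(0.221)² = 1.250 kg·m²; I_B = (127)(0.113)² = 1.622 kg·m².
Taking A's sense as positive: L = (1.250)(2630) + (1.622)(2250) = 6937 kg·m²·rpm.
Combined I = 1.250 + 1.622 = 2.872 kg·m².
ω_f = L / I = 6937 / 2.872 = 2415 rpm.

|ω_f| ≈ 2420 rpm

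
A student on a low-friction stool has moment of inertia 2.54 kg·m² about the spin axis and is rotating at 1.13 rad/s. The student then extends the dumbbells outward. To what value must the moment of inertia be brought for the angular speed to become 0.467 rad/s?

I₂ ≈ 6.15 kg·m²

No external torque acts about the spin axis, so angular momentum is conserved.
I₂ = I₁ω₁ / ω₂ = (2.54)(1.13) / (0.467) = 6.146 kg·m².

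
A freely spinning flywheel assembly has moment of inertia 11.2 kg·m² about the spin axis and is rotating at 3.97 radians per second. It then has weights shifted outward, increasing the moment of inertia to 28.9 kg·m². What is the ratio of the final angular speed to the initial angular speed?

With no external torque about the axis, L is conserved: I₁ω₁ = I₂ω₂.
ω₂/ω₁ = I₁/I₂ = 11.20 / 28.90 = 0.3875.

ω₂/ω₁ ≈ 0.388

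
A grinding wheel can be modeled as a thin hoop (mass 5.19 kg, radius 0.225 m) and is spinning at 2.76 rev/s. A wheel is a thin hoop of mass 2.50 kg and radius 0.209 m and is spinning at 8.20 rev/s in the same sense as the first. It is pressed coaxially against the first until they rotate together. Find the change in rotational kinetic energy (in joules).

ΔKE ≈ -45.1 J

No external torque acts about the common axis, so total angular momentum is conserved.
Moments of inertia: I_A = (5.19)(0.225)² = 0.2627 kg·m²; I_B = (2.50)(0.209)² = 0.1092 kg·m².
Taking A's sense as positive: L = (0.2627)(2.76) + (0.1092)(8.20) = 1.621 kg·m²·rev/s.
Combined I = 0.2627 + 0.1092 = 0.3719 kg·m².
ω_f = L / I = 1.621 / 0.3719 = 4.357 rev/s.
KE_i = ½ΣIω² = 184.4 J; KE_f = ½(0.3719)(27.38)² = 139.4 J.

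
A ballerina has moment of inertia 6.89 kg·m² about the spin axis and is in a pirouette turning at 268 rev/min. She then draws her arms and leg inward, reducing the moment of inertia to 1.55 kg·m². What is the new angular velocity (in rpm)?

No external torque acts about the spin axis, so angular momentum is conserved.
ω₂ = I₁ω₁ / I₂ = (6.890)(268 rpm) / (1.550) = 1191 rpm.

ω₂ ≈ 1190 rpm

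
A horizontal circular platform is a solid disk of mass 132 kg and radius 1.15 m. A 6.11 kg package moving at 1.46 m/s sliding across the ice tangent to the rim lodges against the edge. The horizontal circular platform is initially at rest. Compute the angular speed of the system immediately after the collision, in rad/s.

|ω_f| ≈ 0.108 rad/s

About the central axle the impulsive forces during the collision are internal, so angular momentum about that axis is conserved.
I_p = ½(132)(1.15)² = 87.28 kg·m². Taking the sense of the package's angular momentum as positive, L_{package} = m v R = (6.11)(1.46)(1.15) = 10.26 kg·m²/s.
L_i = 0 + 10.26 = 10.26 kg·m²/s.
After sticking, I_f = I_p + m R² = 87.28 + (6.11)(1.15)² = 95.37 kg·m².
ω_f = L_i / I_f = 10.26 / 95.37 = 0.1076 rad/s.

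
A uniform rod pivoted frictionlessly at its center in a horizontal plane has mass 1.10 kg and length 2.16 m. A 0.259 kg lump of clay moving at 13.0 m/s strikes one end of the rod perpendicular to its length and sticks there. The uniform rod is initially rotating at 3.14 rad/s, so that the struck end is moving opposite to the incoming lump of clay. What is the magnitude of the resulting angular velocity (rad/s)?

About the pivot the impulsive forces during the collision are internal, so angular momentum about that axis is conserved.
I_p = (1/12)(1.10)(2.16)² = 0.4277 kg·m². Taking the sense of the lump of clay's angular momentum as positive, L_{lump} = m v R = (0.259)(13.0)(2.16/2) = 3.636 kg·m²/s.
L_i = −I_p ω_p + m v R = −(0.4277)(3.14) + 3.636 = 2.293 kg·m²/s.
After sticking, I_f = I_p + m R² = 0.4277 + (0.259)(2.16/2)² = 0.7298 kg·m².
ω_f = L_i / I_f = 2.293 / 0.7298 = 3.143 rad/s.

|ω_f| ≈ 3.14 rad/s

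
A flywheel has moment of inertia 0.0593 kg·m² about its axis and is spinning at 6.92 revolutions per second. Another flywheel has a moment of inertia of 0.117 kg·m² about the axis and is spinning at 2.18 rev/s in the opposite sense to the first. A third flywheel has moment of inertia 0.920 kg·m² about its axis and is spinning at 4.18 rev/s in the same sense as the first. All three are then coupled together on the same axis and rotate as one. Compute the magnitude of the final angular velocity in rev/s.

|ω_f| ≈ 3.65 rev/s

No external torque acts about the common axis, so total angular momentum is conserved.
Taking A's sense as positive: L = (0.05930)(6.92) − (0.1170)(2.18) + (0.9200)(4.18) = 4.001 kg·m²·rev/s.
Combined I = 0.05930 + 0.1170 + 0.9200 = 1.096 kg·m².
ω_f = L / I = 4.001 / 1.096 = 3.649 rev/s.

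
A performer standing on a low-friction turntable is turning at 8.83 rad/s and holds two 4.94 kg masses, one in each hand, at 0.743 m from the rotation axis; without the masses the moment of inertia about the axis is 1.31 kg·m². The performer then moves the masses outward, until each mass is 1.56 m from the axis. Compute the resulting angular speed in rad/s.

ω₂ ≈ 2.36 rad/s

No external torque acts about the spin axis, so angular momentum is conserved.
I₁ = 1.31 + 2(4.94)(0.743)² = 6.764 kg·m²; I₂ = 1.31 + 2(4.94)(1.56)² = 25.35 kg·m².
ω₂ = I₁ω₁ / I₂ = (6.764)(8.83 rad/s) / (25.35) = 2.356 rad/s.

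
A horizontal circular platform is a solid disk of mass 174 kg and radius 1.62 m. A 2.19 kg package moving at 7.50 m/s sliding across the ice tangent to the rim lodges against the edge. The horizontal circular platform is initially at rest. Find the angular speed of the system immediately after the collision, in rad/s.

|ω_f| ≈ 0.114 rad/s

The axle reaction passes through the central axle and exerts no torque about it; angular momentum about the central axle is conserved through the impact.
I_p = ½(174)(1.62)² = 228.3 kg·m². Taking the sense of the package's angular momentum as positive, L_{package} = m v R = (2.19)(7.50)(1.62) = 26.61 kg·m²/s.
L_i = 0 + 26.61 = 26.61 kg·m²/s.
After sticking, I_f = I_p + m R² = 228.3 + (2.19)(1.62)² = 234.1 kg·m².
ω_f = L_i / I_f = 26.61 / 234.1 = 0.1137 rad/s.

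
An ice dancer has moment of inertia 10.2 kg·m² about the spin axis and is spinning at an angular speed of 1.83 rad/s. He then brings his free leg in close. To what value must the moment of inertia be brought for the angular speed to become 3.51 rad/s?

With no external torque about the axis, L is conserved: I₁ω₁ = I₂ω₂.
I₂ = I₁ω₁ / ω₂ = (10.2)(1.83) / (3.51) = 5.318 kg·m².

I₂ ≈ 5.32 kg·m²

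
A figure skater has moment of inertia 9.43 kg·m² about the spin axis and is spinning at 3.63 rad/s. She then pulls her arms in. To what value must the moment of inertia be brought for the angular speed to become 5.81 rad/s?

No external torque acts about the spin axis, so angular momentum is conserved.
I₂ = I₁ω₁ / ω₂ = (9.43)(3.63) / (5.81) = 5.892 kg·m².

I₂ ≈ 5.89 kg·m²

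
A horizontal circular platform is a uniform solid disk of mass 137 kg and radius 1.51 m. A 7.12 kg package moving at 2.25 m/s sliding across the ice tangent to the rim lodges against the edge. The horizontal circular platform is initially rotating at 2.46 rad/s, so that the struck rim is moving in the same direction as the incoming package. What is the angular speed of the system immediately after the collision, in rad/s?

About the central axle the impulsive forces during the collision are internal, so angular momentum about that axis is conserved.
I_p = ½(137)(1.51)² = 156.2 kg·m². Taking the sense of the package's angular momentum as positive, L_{package} = m v R = (7.12)(2.25)(1.51) = 24.19 kg·m²/s.
L_i = +I_p ω_p + m v R = +(156.2)(2.46) + 24.19 = 408.4 kg·m²/s.
After sticking, I_f = I_p + m R² = 156.2 + (7.12)(1.51)² = 172.4 kg·m².
ω_f = L_i / I_f = 408.4 / 172.4 = 2.369 rad/s.

|ω_f| ≈ 2.37 rad/s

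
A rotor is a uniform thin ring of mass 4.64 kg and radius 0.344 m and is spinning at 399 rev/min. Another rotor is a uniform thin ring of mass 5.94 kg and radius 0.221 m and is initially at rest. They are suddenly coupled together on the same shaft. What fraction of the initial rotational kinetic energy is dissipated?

fraction ≈ 0.346

The coupling torques are internal; angular momentum about the shared axis is conserved.
Moments of inertia: I_A = (4.64)(0.344)² = 0.5491 kg·m²; I_B = (5.94)(0.221)² = 0.2901 kg·m².
Taking A's sense as positive: L = (0.5491)(399) = 219.1 kg·m²·rpm.
Combined I = 0.5491 + 0.2901 = 0.8392 kg·m².
ω_f = L / I = 219.1 / 0.8392 = 261.1 rpm.
KE_i = ½ΣIω² = 479.3 J; KE_f = ½(0.8392)(27.34)² = 313.6 J.
Fraction dissipated = (KE_i − KE_f)/KE_i = 0.3457.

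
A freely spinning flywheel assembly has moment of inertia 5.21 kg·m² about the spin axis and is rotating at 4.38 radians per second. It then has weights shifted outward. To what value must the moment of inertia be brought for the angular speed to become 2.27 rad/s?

No external torque acts about the spin axis, so angular momentum is conserved.
I₂ = I₁ω₁ / ω₂ = (5.21)(4.38) / (2.27) = 10.05 kg·m².

I₂ ≈ 10.1 kg·m²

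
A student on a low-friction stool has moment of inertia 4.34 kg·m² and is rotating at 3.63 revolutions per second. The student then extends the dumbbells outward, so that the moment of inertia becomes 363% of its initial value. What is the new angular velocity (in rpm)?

ω₂ ≈ 60.0 rpm

Angular momentum about the spin axis is conserved since the torque about it is zero.
I₂ = 3.63 × 4.34 = 15.75 kg·m².
ω₂ = I₁ω₁ / I₂ = (4.340)(3.63 rev/s) / (15.75) = 1.000 rev/s = 60.00 rpm.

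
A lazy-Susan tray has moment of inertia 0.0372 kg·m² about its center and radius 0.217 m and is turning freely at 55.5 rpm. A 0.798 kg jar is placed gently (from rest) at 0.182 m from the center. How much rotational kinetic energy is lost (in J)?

energy lost ≈ 0.261 J

The added mass arrives with no angular momentum about the center, and any external torque about the center is negligible, so the system's angular momentum is conserved.
Added inertia Σmr² = (0.798)(0.182)² = 0.02643 kg·m²; I_f = 0.03720 + 0.02643 = 0.06363 kg·m².
ω_f = I_p ω_i / I_f = (0.03720)(55.5) / 0.06363 = 32.45 rpm.
KE_i = ½(0.03720)(5.812 rad/s)² = 0.6283 J; KE_f = ½(0.06363)(3.398)² = 0.3673 J.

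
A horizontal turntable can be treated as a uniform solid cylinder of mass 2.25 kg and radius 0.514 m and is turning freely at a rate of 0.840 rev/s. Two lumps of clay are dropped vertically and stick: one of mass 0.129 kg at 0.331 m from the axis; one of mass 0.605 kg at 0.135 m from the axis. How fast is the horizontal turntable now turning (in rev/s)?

ω_f ≈ 0.774 rev/s

The added mass arrives with no angular momentum about the axis, and any external torque about the axis is negligible, so the system's angular momentum is conserved.
I_p = ½(2.25)(0.514)² = 0.2972 kg·m².
Added inertia Σmr² = (0.129)(0.331)² + (0.605)(0.135)² = 0.02516 kg·m²; I_f = 0.2972 + 0.02516 = 0.3224 kg·m².
ω_f = I_p ω_i / I_f = (0.2972)(0.840) / 0.3224 = 0.7744 rev/s.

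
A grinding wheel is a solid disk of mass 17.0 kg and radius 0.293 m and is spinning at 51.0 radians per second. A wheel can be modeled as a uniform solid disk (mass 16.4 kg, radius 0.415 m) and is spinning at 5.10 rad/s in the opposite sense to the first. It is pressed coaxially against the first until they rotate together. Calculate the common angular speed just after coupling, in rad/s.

No external torque acts about the common axis, so total angular momentum is conserved.
Moments of inertia: I_A = ½(17.0)(0.293)² = 0.7297 kg·m²; I_B = ½(16.4)(0.415)² = 1.412 kg·m².
Taking A's sense as positive: L = (0.7297)(51.0) − (1.412)(5.10) = 30.01 kg·m²·rad/s.
Combined I = 0.7297 + 1.412 = 2.142 kg·m².
ω_f = L / I = 30.01 / 2.142 = 14.01 rad/s.

|ω_f| ≈ 14.0 rad/s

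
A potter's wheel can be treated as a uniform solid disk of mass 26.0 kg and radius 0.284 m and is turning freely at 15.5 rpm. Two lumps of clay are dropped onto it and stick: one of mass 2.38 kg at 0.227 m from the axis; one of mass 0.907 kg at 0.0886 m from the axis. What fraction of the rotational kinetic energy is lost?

No external torque acts about the axis; L_before = L_after.
I_p = ½(26.0)(0.284)² = 1.049 kg·m².
Added inertia Σmr² = (2.38)(0.227)² + (0.907)(0.0886)² = 0.1298 kg·m²; I_f = 1.049 + 0.1298 = 1.178 kg·m².
ω_f = I_p ω_i / I_f = (1.049)(15.5) / 1.178 = 13.79 rpm.
KE_i = ½(1.049)(1.623 rad/s)² = 1.381 J; KE_f = ½(1.178)(1.444)² = 1.229 J.
Fraction lost = 0.1101.

fraction ≈ 0.110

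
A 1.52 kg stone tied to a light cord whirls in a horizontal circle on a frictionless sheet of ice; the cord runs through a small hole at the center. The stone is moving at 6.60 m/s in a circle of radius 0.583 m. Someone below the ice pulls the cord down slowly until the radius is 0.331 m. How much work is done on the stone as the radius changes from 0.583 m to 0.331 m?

The only horizontal force on the mass is along the cord (radial), so it exerts no torque about the hole and angular momentum m v r is conserved.
v₂ = v₁ r₁ / r₂ = (6.60)(0.583) / (0.331) = 11.62 m/s.
W = ΔKE = ½m(v₂² − v₁²) = 69.60 J.

W ≈ 69.6 J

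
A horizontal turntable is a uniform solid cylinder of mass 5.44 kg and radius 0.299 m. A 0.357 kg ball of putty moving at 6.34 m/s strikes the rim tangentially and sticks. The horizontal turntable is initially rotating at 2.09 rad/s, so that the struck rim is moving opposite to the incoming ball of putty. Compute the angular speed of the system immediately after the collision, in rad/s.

About the axle the impulsive forces during the collision are internal, so angular momentum about that axis is conserved.
I_p = ½(5.44)(0.299)² = 0.2432 kg·m². Taking the sense of the ball of putty's angular momentum as positive, L_{ball} = m v R = (0.357)(6.34)(0.299) = 0.6768 kg·m²/s.
L_i = −I_p ω_p + m v R = −(0.2432)(2.09) + 0.6768 = 0.1685 kg·m²/s.
After sticking, I_f = I_p + m R² = 0.2432 + (0.357)(0.299)² = 0.2751 kg·m².
ω_f = L_i / I_f = 0.1685 / 0.2751 = 0.6126 rad/s.

|ω_f| ≈ 0.613 rad/s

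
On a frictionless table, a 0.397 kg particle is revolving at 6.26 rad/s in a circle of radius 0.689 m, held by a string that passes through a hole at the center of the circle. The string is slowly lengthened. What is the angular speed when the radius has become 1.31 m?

ω₂ ≈ 1.73 rad/s

No torque about the axis ⇒ m r₁² ω₁ = m r₂² ω₂.
ω₂ = ω₁ (r₁/r₂)² = (6.26)(0.689/1.31)² = 1.732 rad/s.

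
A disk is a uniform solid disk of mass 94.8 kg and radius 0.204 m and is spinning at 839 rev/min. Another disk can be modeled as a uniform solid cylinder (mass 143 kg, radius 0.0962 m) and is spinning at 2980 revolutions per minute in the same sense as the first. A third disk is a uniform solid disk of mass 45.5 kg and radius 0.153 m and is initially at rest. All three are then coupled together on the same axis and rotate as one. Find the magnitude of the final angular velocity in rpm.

No external torque acts about the common axis, so total angular momentum is conserved.
Moments of inertia: I_A = ½(94.8)(0.204)² = 1.973 kg·m²; I_B = ½(143)(0.0962)² = 0.6617 kg·m²; I_C = ½(45.5)(0.153)² = 0.5326 kg·m².
Taking A's sense as positive: L = (1.973)(839) + (0.6617)(2980) = 3627 kg·m²·rpm.
Combined I = 1.973 + 0.6617 + 0.5326 = 3.167 kg·m².
ω_f = L / I = 3627 / 3.167 = 1145 rpm.

|ω_f| ≈ 1150 rpm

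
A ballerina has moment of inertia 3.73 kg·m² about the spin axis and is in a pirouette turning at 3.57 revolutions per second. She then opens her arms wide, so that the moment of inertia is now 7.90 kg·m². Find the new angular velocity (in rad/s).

With no external torque about the axis, L is conserved: I₁ω₁ = I₂ω₂.
ω₂ = I₁ω₁ / I₂ = (3.730)(3.57 rev/s) / (7.900) = 1.686 rev/s = 10.59 rad/s.

ω₂ ≈ 10.6 rad/s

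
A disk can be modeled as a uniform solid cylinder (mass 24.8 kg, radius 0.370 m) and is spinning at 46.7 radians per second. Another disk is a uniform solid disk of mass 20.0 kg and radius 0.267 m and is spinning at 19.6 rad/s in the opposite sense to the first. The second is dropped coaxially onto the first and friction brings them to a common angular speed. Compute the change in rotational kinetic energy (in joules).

The coupling torques are internal; angular momentum about the shared axis is conserved.
Moments of inertia: I_A = ½(24.8)(0.370)² = 1.698 kg·m²; I_B = ½(20.0)(0.267)² = 0.7129 kg·m².
Taking A's sense as positive: L = (1.698)(46.7) − (0.7129)(19.6) = 65.30 kg·m²·rad/s.
Combined I = 1.698 + 0.7129 = 2.410 kg·m².
ω_f = L / I = 65.30 / 2.410 = 27.09 rad/s.
KE_i = ½ΣIω² = 1988 J; KE_f = ½(2.410)(27.09)² = 884.6 J.

ΔKE ≈ -1100 J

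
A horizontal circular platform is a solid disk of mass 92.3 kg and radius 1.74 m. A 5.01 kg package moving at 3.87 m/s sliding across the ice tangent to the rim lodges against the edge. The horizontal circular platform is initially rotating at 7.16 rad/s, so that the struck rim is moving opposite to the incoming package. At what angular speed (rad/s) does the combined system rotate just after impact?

The axle reaction passes through the central axle and exerts no torque about it; angular momentum about the central axle is conserved through the impact.
I_p = ½(92.3)(1.74)² = 139.7 kg·m². Taking the sense of the package's angular momentum as positive, L_{package} = m v R = (5.01)(3.87)(1.74) = 33.74 kg·m²/s.
L_i = −I_p ω_p + m v R = −(139.7)(7.16) + 33.74 = -966.7 kg·m²/s.
After sticking, I_f = I_p + m R² = 139.7 + (5.01)(1.74)² = 154.9 kg·m².
ω_f = L_i / I_f = -966.7 / 154.9 = -6.241 rad/s.

|ω_f| ≈ 6.24 rad/s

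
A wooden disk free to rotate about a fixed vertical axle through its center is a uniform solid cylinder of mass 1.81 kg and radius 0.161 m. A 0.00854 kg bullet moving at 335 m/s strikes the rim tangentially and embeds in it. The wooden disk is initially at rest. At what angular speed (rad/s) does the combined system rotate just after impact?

|ω_f| ≈ 19.5 rad/s

The axle reaction passes through the axle and exerts no torque about it; angular momentum about the axle is conserved through the impact.
I_p = ½(1.81)(0.161)² = 0.02346 kg·m². Taking the sense of the bullet's angular momentum as positive, L_{bullet} = m v R = (0.00854)(335)(0.161) = 0.4606 kg·m²/s.
L_i = 0 + 0.4606 = 0.4606 kg·m²/s.
After sticking, I_f = I_p + m R² = 0.02346 + (0.00854)(0.161)² = 0.02368 kg·m².
ω_f = L_i / I_f = 0.4606 / 0.02368 = 19.45 rad/s.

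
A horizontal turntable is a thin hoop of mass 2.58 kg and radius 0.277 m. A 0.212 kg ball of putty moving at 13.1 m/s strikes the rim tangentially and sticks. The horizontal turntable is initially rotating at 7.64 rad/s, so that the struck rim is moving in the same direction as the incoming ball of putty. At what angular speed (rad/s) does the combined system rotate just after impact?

About the axle the impulsive forces during the collision are internal, so angular momentum about that axis is conserved.
I_p = (2.58)(0.277)² = 0.1980 kg·m². Taking the sense of the ball of putty's angular momentum as positive, L_{ball} = m v R = (0.212)(13.1)(0.277) = 0.7693 kg·m²/s.
L_i = +I_p ω_p + m v R = +(0.1980)(7.64) + 0.7693 = 2.282 kg·m²/s.
After sticking, I_f = I_p + m R² = 0.1980 + (0.212)(0.277)² = 0.2142 kg·m².
ω_f = L_i / I_f = 2.282 / 0.2142 = 10.65 rad/s.

|ω_f| ≈ 10.7 rad/s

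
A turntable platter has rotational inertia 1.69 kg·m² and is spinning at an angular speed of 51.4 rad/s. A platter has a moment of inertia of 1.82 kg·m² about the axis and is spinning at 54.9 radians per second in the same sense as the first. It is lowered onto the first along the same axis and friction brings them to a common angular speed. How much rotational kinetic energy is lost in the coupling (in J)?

The coupling torques are internal; angular momentum about the shared axis is conserved.
Taking A's sense as positive: L = (1.690)(51.4) + (1.820)(54.9) = 186.8 kg·m²·rad/s.
Combined I = 1.690 + 1.820 = 3.510 kg·m².
ω_f = L / I = 186.8 / 3.510 = 53.21 rad/s.
KE_i = ½ΣIω² = 4975 J; KE_f = ½(3.510)(53.21)² = 4970 J.

ΔKE lost ≈ 5.37 J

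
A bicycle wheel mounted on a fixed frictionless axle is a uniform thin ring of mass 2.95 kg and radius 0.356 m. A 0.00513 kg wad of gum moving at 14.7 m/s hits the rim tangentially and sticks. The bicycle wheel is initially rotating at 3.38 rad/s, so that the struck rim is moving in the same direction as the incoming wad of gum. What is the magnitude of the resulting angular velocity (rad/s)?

|ω_f| ≈ 3.45 rad/s

About the axle the impulsive forces during the collision are internal, so angular momentum about that axis is conserved.
I_p = (2.95)(0.356)² = 0.3739 kg·m². Taking the sense of the wad of gum's angular momentum as positive, L_{wad} = m v R = (0.00513)(14.7)(0.356) = 0.02685 kg·m²/s.
L_i = +I_p ω_p + m v R = +(0.3739)(3.38) + 0.02685 = 1.291 kg·m²/s.
After sticking, I_f = I_p + m R² = 0.3739 + (0.00513)(0.356)² = 0.3745 kg·m².
ω_f = L_i / I_f = 1.291 / 0.3745 = 3.446 rad/s.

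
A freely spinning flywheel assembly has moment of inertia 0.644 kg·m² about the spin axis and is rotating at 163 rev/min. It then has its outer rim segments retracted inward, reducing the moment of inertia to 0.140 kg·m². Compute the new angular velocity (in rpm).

With no external torque about the axis, L is conserved: I₁ω₁ = I₂ω₂.
ω₂ = I₁ω₁ / I₂ = (0.6440)(163 rpm) / (0.1400) = 749.8 rpm.

ω₂ ≈ 750 rpm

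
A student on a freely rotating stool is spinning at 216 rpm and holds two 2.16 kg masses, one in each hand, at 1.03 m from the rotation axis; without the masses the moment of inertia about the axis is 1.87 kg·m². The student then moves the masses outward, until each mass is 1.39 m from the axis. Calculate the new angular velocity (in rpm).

ω₂ ≈ 136 rpm

No external torque acts about the spin axis, so angular momentum is conserved.
I₁ = 1.87 + 2(2.16)(1.03)² = 6.453 kg·m²; I₂ = 1.87 + 2(2.16)(1.39)² = 10.22 kg·m².
ω₂ = I₁ω₁ / I₂ = (6.453)(216 rpm) / (10.22) = 136.4 rpm.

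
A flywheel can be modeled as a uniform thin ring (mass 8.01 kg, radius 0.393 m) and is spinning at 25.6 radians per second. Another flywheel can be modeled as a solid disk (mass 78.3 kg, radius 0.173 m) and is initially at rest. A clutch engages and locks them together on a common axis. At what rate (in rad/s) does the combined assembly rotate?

|ω_f| ≈ 13.1 rad/s

No external torque acts about the common axis, so total angular momentum is conserved.
Moments of inertia: I_A = (8.01)(0.393)² = 1.237 kg·m²; I_B = ½(78.3)(0.173)² = 1.172 kg·m².
Taking A's sense as positive: L = (1.237)(25.6) = 31.67 kg·m²·rad/s.
Combined I = 1.237 + 1.172 = 2.409 kg·m².
ω_f = L / I = 31.67 / 2.409 = 13.15 rad/s.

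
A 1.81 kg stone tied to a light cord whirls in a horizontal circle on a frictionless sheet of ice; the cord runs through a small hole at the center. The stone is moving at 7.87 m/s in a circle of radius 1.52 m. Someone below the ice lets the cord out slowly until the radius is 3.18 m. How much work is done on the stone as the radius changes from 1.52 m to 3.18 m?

The only horizontal force on the mass is along the cord (radial), so it exerts no torque about the hole and angular momentum m v r is conserved.
v₂ = v₁ r₁ / r₂ = (7.87)(1.52) / (3.18) = 3.762 m/s.
W = ΔKE = ½m(v₂² − v₁²) = -43.25 J.

W ≈ -43.2 J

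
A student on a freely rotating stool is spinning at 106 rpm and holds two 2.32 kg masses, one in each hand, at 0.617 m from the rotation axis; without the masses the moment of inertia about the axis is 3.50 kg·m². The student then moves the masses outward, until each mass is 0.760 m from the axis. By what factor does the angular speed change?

With no external torque about the axis, L is conserved: I₁ω₁ = I₂ω₂.
I₁ = 3.50 + 2(2.32)(0.617)² = 5.266 kg·m²; I₂ = 3.50 + 2(2.32)(0.760)² = 6.180 kg·m².
ω₂/ω₁ = I₁/I₂ = 5.266 / 6.180 = 0.8522.

ω₂/ω₁ ≈ 0.852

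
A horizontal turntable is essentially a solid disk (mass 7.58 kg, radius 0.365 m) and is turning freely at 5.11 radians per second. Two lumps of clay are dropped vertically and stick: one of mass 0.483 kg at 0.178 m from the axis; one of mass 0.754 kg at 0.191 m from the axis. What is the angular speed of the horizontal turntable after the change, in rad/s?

ω_f ≈ 4.71 rad/s

The added mass arrives with no angular momentum about the axis, and any external torque about the axis is negligible, so the system's angular momentum is conserved.
I_p = ½(7.58)(0.365)² = 0.5049 kg·m².
Added inertia Σmr² = (0.483)(0.178)² + (0.754)(0.191)² = 0.04281 kg·m²; I_f = 0.5049 + 0.04281 = 0.5477 kg·m².
ω_f = I_p ω_i / I_f = (0.5049)(5.11) / 0.5477 = 4.711 rad/s.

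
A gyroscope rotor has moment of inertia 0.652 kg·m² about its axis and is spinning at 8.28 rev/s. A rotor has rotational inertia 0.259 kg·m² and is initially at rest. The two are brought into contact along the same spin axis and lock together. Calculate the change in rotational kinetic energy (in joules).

The coupling torques are internal; angular momentum about the shared axis is conserved.
Taking A's sense as positive: L = (0.6520)(8.28) = 5.399 kg·m²·rev/s.
Combined I = 0.6520 + 0.2590 = 0.9110 kg·m².
ω_f = L / I = 5.399 / 0.9110 = 5.926 rev/s.
KE_i = ½ΣIω² = 882.3 J; KE_f = ½(0.9110)(37.23)² = 631.5 J.

ΔKE ≈ -251 J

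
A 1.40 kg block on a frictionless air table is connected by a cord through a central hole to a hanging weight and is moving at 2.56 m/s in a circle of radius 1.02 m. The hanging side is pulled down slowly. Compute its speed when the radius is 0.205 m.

v₂ ≈ 12.7 m/s

The only horizontal force on the mass is along the cord (radial), so it exerts no torque about the hole and angular momentum m v r is conserved.
v₂ = v₁ r₁ / r₂ = (2.56)(1.02) / (0.205) = 12.74 m/s.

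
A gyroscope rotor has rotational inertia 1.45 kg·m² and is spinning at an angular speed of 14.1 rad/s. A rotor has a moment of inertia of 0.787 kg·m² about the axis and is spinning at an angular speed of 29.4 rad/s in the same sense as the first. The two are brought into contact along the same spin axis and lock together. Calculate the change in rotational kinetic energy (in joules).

No external torque acts about the common axis, so total angular momentum is conserved.
Taking A's sense as positive: L = (1.450)(14.1) + (0.7870)(29.4) = 43.58 kg·m²·rad/s.
Combined I = 1.450 + 0.7870 = 2.237 kg·m².
ω_f = L / I = 43.58 / 2.237 = 19.48 rad/s.
KE_i = ½ΣIω² = 484.3 J; KE_f = ½(2.237)(19.48)² = 424.6 J.

ΔKE ≈ -59.7 J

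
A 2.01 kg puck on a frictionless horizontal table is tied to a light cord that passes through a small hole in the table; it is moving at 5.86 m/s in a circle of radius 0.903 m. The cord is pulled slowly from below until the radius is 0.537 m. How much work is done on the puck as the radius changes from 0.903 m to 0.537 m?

The only horizontal force on the mass is along the cord (radial), so it exerts no torque about the hole and angular momentum m v r is conserved.
v₂ = v₁ r₁ / r₂ = (5.86)(0.903) / (0.537) = 9.854 m/s.
W = ΔKE = ½m(v₂² − v₁²) = 63.07 J.

W ≈ 63.1 J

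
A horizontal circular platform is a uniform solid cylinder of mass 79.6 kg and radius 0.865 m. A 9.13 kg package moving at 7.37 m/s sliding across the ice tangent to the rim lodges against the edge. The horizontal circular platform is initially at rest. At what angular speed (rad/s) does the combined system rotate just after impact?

|ω_f| ≈ 1.59 rad/s

About the central axle the impulsive forces during the collision are internal, so angular momentum about that axis is conserved.
I_p = ½(79.6)(0.865)² = 29.78 kg·m². Taking the sense of the package's angular momentum as positive, L_{package} = m v R = (9.13)(7.37)(0.865) = 58.20 kg·m²/s.
L_i = 0 + 58.20 = 58.20 kg·m²/s.
After sticking, I_f = I_p + m R² = 29.78 + (9.13)(0.865)² = 36.61 kg·m².
ω_f = L_i / I_f = 58.20 / 36.61 = 1.590 rad/s.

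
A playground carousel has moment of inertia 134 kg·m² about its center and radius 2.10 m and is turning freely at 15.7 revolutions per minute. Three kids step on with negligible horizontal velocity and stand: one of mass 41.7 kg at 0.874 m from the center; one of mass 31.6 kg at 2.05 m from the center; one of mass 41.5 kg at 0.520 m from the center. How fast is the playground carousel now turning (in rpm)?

ω_f ≈ 6.79 rpm

The added mass arrives with no angular momentum about the center, and any external torque about the center is negligible, so the system's angular momentum is conserved.
Added inertia Σmr² = (41.7)(0.874)² + (31.6)(2.05)² + (41.5)(0.520)² = 175.9 kg·m²; I_f = 134.0 + 175.9 = 309.9 kg·m².
ω_f = I_p ω_i / I_f = (134.0)(15.7) / 309.9 = 6.789 rpm.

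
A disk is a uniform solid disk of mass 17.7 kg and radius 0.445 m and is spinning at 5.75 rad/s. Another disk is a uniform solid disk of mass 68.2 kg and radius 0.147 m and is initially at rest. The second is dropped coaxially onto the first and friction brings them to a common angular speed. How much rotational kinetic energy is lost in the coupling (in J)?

No external torque acts about the common axis, so total angular momentum is conserved.
Moments of inertia: I_A = ½(17.7)(0.445)² = 1.753 kg·m²; I_B = ½(68.2)(0.147)² = 0.7369 kg·m².
Taking A's sense as positive: L = (1.753)(5.75) = 10.08 kg·m²·rad/s.
Combined I = 1.753 + 0.7369 = 2.489 kg·m².
ω_f = L / I = 10.08 / 2.489 = 4.048 rad/s.
KE_i = ½ΣIω² = 28.97 J; KE_f = ½(2.489)(4.048)² = 20.40 J.

ΔKE lost ≈ 8.58 J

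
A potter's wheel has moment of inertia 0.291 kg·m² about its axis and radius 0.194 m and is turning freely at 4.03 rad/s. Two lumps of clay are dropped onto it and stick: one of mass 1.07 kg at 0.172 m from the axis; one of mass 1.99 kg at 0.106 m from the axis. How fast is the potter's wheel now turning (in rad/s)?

The added mass arrives with no angular momentum about the axis, and any external torque about the axis is negligible, so the system's angular momentum is conserved.
Added inertia Σmr² = (1.07)(0.172)² + (1.99)(0.106)² = 0.05401 kg·m²; I_f = 0.2910 + 0.05401 = 0.3450 kg·m².
ω_f = I_p ω_i / I_f = (0.2910)(4.03) / 0.3450 = 3.399 rad/s.

ω_f ≈ 3.40 rad/s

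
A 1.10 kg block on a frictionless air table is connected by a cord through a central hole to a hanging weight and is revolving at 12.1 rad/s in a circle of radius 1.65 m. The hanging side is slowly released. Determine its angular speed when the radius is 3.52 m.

No torque about the axis ⇒ m r₁² ω₁ = m r₂² ω₂.
ω₂ = ω₁ (r₁/r₂)² = (12.1)(1.65/3.52)² = 2.659 rad/s.

ω₂ ≈ 2.66 rad/s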